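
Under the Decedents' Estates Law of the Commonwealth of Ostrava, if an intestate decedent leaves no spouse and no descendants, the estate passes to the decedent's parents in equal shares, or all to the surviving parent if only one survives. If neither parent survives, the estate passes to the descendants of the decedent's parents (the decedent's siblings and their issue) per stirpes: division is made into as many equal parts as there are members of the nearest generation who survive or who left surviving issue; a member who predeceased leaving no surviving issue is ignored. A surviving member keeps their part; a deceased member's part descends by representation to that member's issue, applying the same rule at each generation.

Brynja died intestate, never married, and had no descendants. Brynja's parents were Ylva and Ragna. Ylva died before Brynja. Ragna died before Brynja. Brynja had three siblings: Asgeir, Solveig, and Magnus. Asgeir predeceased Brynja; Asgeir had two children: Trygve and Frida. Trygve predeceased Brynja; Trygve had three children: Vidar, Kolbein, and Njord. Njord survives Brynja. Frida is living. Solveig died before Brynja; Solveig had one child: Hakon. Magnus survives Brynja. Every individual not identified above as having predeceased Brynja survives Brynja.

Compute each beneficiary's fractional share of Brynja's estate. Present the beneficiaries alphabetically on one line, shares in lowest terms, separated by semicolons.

Frida 1/6; Hakon 1/3; Kolbein 1/18; Magnus 1/3; Njord 1/18; Vidar 1/18

Neither parent survives and there are no descendants, so the estate passes to Brynja's siblings and their issue per stirpes.
The estate is divided into 3 equal shares of 1/3 among Asgeir, Solveig, Magnus.
Asgeir predeceased; the 1/3 allotted to Asgeir's branch passes to Asgeir's issue by representation.
The 1/3 is divided into 2 equal shares of 1/6 among Trygve, Frida.
Trygve predeceased; the 1/6 allotted to Trygve's branch passes to Trygve's issue by representation.
The 1/6 is divided into 3 equal shares of 1/18 among Vidar, Kolbein, Njord.
Vidar is living and takes 1/18.
Kolbein is living and takes 1/18.
Njord is living and takes 1/18.
Frida is living and takes 1/6.
Solveig predeceased; the 1/3 allotted to Solveig's branch passes to Solveig's issue by representation.
Hakon is the sole taker at this level and receives the full 1/3.
Magnus is living and takes 1/3.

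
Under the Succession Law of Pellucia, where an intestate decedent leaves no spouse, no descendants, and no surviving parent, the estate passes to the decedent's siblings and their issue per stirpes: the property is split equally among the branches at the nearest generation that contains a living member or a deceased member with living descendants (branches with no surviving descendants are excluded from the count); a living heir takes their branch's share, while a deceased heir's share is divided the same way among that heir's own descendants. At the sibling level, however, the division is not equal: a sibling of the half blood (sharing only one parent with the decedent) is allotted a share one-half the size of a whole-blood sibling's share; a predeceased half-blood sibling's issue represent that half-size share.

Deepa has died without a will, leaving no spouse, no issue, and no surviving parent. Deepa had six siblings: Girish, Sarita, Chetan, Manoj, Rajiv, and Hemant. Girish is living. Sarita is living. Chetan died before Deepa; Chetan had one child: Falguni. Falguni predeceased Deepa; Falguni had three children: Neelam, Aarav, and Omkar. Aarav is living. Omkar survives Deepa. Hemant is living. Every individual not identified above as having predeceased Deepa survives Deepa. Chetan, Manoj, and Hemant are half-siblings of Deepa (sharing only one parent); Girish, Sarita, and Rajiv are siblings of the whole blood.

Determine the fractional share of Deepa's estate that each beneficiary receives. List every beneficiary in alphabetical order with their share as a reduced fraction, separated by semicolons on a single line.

Aarav 1/27; Girish 2/9; Hemant 1/9; Manoj 1/9; Neelam 1/27; Omkar 1/27; Rajiv 2/9; Sarita 2/9

No spouse, descendants, or parent survives, so the estate passes to Deepa's siblings per stirpes.
Half-blood siblings count for one-half the weight of whole-blood siblings at the initial division.
Dividing 1 in proportion to weights (total weight 9/2): Girish (weight 1) → 2/9; Sarita (weight 1) → 2/9; Chetan (weight 1/2) → 1/9; Manoj (weight 1/2) → 1/9; Rajiv (weight 1) → 2/9; Hemant (weight 1/2) → 1/9.
Girish is living and takes 2/9.
Sarita is living and takes 2/9.
Chetan predeceased; the 1/9 allotted to Chetan's branch passes to Chetan's issue by representation.
Falguni's line is the sole branch at this level, so the full 1/9 passes to Falguni's issue by representation.
The 1/9 is divided into 3 equal shares of 1/27 among Neelam, Aarav, Omkar.
Neelam is living and takes 1/27.
Aarav is living and takes 1/27.
Omkar is living and takes 1/27.
Manoj is living and takes 1/9.
Rajiv is living and takes 2/9.
Hemant is living and takes 1/9.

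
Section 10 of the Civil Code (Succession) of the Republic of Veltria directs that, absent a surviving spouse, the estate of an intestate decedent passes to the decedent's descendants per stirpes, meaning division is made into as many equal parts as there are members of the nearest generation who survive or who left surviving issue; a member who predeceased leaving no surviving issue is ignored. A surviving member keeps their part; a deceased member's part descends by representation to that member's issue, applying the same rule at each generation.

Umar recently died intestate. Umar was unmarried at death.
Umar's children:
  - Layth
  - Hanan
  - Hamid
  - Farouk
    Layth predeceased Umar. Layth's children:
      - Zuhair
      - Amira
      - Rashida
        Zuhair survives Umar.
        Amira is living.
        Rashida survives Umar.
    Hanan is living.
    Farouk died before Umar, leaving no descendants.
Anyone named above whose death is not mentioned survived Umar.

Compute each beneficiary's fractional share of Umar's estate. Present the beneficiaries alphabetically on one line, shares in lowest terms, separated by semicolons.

Amira 1/9; Hamid 1/3; Hanan 1/3; Rashida 1/9; Zuhair 1/9

There is no surviving spouse, so the entire estate passes to Umar's descendants per stirpes.
Farouk left no surviving issue, so that branch lapses and is disregarded.
The estate is divided into 3 equal shares of 1/3 among Layth, Hanan, Hamid.
Layth predeceased; the 1/3 allotted to Layth's branch passes to Layth's issue by representation.
The 1/3 is divided into 3 equal shares of 1/9 among Zuhair, Amira, Rashida.
Zuhair is living and takes 1/9.
Amira is living and takes 1/9.
Rashida is living and takes 1/9.
Hanan is living and takes 1/3.
Hamid is living and takes 1/3.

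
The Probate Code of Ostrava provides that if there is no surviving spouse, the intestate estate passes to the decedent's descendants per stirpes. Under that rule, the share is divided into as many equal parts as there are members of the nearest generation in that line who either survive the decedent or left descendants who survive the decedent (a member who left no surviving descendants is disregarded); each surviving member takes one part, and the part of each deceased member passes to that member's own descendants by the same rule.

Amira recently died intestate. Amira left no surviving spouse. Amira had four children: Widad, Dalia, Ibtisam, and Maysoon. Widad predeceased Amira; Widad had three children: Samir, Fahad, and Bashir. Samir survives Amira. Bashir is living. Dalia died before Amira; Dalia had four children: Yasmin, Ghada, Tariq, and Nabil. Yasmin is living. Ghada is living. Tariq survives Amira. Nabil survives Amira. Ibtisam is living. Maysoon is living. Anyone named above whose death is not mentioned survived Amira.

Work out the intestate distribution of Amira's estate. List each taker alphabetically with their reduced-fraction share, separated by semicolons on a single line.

Bashir 1/12; Fahad 1/12; Ghada 1/16; Ibtisam 1/4; Maysoon 1/4; Nabil 1/16; Samir 1/12; Tariq 1/16; Yasmin 1/16

There is no surviving spouse, so the entire estate passes to Amira's descendants per stirpes.
The estate is divided into 4 equal shares of 1/4 among Widad, Dalia, Ibtisam, Maysoon.
Widad predeceased; the 1/4 allotted to Widad's branch passes to Widad's issue by representation.
The 1/4 is divided into 3 equal shares of 1/12 among Samir, Fahad, Bashir.
Samir is living and takes 1/12.
Fahad is living and takes 1/12.
Bashir is living and takes 1/12.
Dalia predeceased; the 1/4 allotted to Dalia's branch passes to Dalia's issue by representation.
The 1/4 is divided into 4 equal shares of 1/16 among Yasmin, Ghada, Tariq, Nabil.
Yasmin is living and takes 1/16.
Ghada is living and takes 1/16.
Tariq is living and takes 1/16.
Nabil is living and takes 1/16.
Ibtisam is living and takes 1/4.
Maysoon is living and takes 1/4.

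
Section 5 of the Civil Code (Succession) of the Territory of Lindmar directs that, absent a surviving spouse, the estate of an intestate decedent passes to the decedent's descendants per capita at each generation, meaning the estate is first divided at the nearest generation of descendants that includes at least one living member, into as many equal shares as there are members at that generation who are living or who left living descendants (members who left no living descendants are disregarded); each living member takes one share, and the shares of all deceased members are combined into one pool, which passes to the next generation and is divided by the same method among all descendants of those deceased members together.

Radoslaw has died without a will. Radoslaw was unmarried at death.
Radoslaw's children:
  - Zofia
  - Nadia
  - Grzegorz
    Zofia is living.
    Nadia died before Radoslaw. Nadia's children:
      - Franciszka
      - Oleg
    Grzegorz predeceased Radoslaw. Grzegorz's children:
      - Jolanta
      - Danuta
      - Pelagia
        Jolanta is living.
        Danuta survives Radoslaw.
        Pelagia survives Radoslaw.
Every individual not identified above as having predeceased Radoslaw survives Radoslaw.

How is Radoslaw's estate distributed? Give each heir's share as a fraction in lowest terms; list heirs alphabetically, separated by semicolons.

Danuta 2/15; Franciszka 2/15; Jolanta 2/15; Oleg 2/15; Pelagia 2/15; Zofia 1/3

There is no surviving spouse, so the entire estate passes to Radoslaw's descendants per capita at each generation.
At generation 1 (Zofia, Nadia, Grzegorz) there are 3 shares of (1)/3 = 1/3 each.
Living: Zofia — each takes 1/3.
Deceased: Nadia and Grzegorz. Their combined 2/3 is pooled and carried to generation 2.
At generation 2 (Franciszka, Oleg, Jolanta, Danuta, Pelagia) there are 5 shares of (2/3)/5 = 2/15 each.
Living: Franciszka, Oleg, Jolanta, Danuta, and Pelagia — each takes 2/15.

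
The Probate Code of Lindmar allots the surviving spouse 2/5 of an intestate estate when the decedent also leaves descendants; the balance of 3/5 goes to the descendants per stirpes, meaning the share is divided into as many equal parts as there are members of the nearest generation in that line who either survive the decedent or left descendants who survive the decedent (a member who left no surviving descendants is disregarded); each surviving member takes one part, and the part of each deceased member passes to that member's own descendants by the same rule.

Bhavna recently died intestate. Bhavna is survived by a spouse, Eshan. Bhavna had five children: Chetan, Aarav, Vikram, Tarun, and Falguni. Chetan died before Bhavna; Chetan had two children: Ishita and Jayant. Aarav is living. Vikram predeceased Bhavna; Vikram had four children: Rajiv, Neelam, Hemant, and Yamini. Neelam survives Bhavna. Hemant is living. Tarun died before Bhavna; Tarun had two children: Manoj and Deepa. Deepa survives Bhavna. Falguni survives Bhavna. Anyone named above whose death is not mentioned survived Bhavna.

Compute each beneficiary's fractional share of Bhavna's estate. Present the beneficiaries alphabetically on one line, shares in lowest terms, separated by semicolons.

Aarav 3/25; Deepa 3/50; Eshan 2/5; Falguni 3/25; Hemant 3/100; Ishita 3/50; Jayant 3/50; Manoj 3/50; Neelam 3/100; Rajiv 3/100; Yamini 3/100

Eshan, as surviving spouse, takes 2/5.
The remaining 3/5 passes to Bhavna's descendants per stirpes.
The 3/5 is divided into 5 equal shares of 3/25 among Chetan, Aarav, Vikram, Tarun, Falguni.
Chetan predeceased; the 3/25 allotted to Chetan's branch passes to Chetan's issue by representation.
The 3/25 is divided into 2 equal shares of 3/50 among Ishita, Jayant.
Ishita is living and takes 3/50.
Jayant is living and takes 3/50.
Aarav is living and takes 3/25.
Vikram predeceased; the 3/25 allotted to Vikram's branch passes to Vikram's issue by representation.
The 3/25 is divided into 4 equal shares of 3/100 among Rajiv, Neelam, Hemant, Yamini.
Rajiv is living and takes 3/100.
Neelam is living and takes 3/100.
Hemant is living and takes 3/100.
Yamini is living and takes 3/100.
Tarun predeceased; the 3/25 allotted to Tarun's branch passes to Tarun's issue by representation.
The 3/25 is divided into 2 equal shares of 3/50 among Manoj, Deepa.
Manoj is living and takes 3/50.
Deepa is living and takes 3/50.
Falguni is living and takes 3/25.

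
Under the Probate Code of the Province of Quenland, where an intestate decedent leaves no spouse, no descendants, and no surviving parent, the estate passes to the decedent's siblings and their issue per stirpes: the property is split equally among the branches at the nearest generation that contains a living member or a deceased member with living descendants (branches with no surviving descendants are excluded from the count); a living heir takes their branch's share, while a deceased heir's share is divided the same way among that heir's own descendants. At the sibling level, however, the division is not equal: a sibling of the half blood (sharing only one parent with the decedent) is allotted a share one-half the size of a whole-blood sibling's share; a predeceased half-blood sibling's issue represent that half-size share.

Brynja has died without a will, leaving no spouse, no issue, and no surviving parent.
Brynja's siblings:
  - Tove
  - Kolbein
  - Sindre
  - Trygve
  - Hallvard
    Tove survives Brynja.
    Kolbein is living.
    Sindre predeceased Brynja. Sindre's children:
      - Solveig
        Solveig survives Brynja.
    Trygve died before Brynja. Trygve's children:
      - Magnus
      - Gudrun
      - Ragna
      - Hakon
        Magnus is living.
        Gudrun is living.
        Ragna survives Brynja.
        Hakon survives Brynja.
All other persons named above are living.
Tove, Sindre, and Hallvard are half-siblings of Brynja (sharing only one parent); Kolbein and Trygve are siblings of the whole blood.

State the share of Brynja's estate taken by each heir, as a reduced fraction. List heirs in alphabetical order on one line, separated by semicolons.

Gudrun 1/14; Hakon 1/14; Hallvard 1/7; Kolbein 2/7; Magnus 1/14; Ragna 1/14; Solveig 1/7; Tove 1/7

No spouse, descendants, or parent survives, so the estate passes to Brynja's siblings per stirpes.
Half-blood siblings count for one-half the weight of whole-blood siblings at the initial division.
Dividing 1 in proportion to weights (total weight 7/2): Tove (weight 1/2) → 1/7; Kolbein (weight 1) → 2/7; Sindre (weight 1/2) → 1/7; Trygve (weight 1) → 2/7; Hallvard (weight 1/2) → 1/7.
Tove is living and takes 1/7.
Kolbein is living and takes 2/7.
Sindre predeceased; the 1/7 allotted to Sindre's branch passes to Sindre's issue by representation.
Solveig is the sole taker at this level and receives the full 1/7.
Trygve predeceased; the 2/7 allotted to Trygve's branch passes to Trygve's issue by representation.
The 2/7 is divided into 4 equal shares of 1/14 among Magnus, Gudrun, Ragna, Hakon.
Magnus is living and takes 1/14.
Gudrun is living and takes 1/14.
Ragna is living and takes 1/14.
Hakon is living and takes 1/14.
Hallvard is living and takes 1/7.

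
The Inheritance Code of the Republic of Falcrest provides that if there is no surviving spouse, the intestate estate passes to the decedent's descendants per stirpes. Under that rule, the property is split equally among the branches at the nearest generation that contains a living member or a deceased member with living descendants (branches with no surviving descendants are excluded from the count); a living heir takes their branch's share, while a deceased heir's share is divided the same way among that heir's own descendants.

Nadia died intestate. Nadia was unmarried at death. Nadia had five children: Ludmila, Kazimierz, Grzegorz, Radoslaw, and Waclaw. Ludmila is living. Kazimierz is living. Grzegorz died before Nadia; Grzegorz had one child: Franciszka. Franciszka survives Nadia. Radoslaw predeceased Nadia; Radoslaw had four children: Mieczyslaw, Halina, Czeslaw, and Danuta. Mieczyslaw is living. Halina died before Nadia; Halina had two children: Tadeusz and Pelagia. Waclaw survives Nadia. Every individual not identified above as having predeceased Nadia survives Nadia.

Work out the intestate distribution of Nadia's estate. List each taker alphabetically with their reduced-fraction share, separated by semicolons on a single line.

Czeslaw 1/20; Danuta 1/20; Franciszka 1/5; Kazimierz 1/5; Ludmila 1/5; Mieczyslaw 1/20; Pelagia 1/40; Tadeusz 1/40; Waclaw 1/5

There is no surviving spouse, so the entire estate passes to Nadia's descendants per stirpes.
The estate is divided into 5 equal shares of 1/5 among Ludmila, Kazimierz, Grzegorz, Radoslaw, Waclaw.
Ludmila is living and takes 1/5.
Kazimierz is living and takes 1/5.
Grzegorz predeceased; the 1/5 allotted to Grzegorz's branch passes to Grzegorz's issue by representation.
Franciszka is the sole taker at this level and receives the full 1/5.
Radoslaw predeceased; the 1/5 allotted to Radoslaw's branch passes to Radoslaw's issue by representation.
The 1/5 is divided into 4 equal shares of 1/20 among Mieczyslaw, Halina, Czeslaw, Danuta.
Mieczyslaw is living and takes 1/20.
Halina predeceased; the 1/20 allotted to Halina's branch passes to Halina's issue by representation.
The 1/20 is divided into 2 equal shares of 1/40 among Tadeusz, Pelagia.
Tadeusz is living and takes 1/40.
Pelagia is living and takes 1/40.
Czeslaw is living and takes 1/20.
Danuta is living and takes 1/20.
Waclaw is living and takes 1/5.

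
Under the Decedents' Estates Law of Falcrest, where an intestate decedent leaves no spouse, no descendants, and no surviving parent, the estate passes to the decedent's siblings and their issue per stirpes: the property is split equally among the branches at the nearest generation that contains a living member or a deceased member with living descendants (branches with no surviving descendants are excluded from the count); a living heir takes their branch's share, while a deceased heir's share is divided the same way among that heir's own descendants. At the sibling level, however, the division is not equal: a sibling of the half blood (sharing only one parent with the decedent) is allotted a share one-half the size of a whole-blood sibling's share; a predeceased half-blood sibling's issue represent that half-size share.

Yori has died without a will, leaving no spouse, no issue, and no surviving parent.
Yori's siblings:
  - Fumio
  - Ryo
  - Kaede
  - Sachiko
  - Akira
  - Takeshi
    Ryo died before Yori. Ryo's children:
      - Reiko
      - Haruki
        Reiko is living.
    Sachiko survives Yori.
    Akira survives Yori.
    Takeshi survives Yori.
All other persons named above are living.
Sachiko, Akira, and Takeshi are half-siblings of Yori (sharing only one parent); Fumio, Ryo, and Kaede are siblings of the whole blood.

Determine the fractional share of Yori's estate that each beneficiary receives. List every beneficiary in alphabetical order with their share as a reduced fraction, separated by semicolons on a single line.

No spouse, descendants, or parent survives, so the estate passes to Yori's siblings per stirpes.
Half-blood siblings count for one-half the weight of whole-blood siblings at the initial division.
Dividing 1 in proportion to weights (total weight 9/2): Fumio (weight 1) → 2/9; Ryo (weight 1) → 2/9; Kaede (weight 1) → 2/9; Sachiko (weight 1/2) → 1/9; Akira (weight 1/2) → 1/9; Takeshi (weight 1/2) → 1/9.
Fumio is living and takes 2/9.
Ryo predeceased; the 2/9 allotted to Ryo's branch passes to Ryo's issue by representation.
The 2/9 is divided into 2 equal shares of 1/9 among Reiko, Haruki.
Reiko is living and takes 1/9.
Haruki is living and takes 1/9.
Kaede is living and takes 2/9.
Sachiko is living and takes 1/9.
Akira is living and takes 1/9.
Takeshi is living and takes 1/9.

Akira 1/9; Fumio 2/9; Haruki 1/9; Kaede 2/9; Reiko 1/9; Sachiko 1/9; Takeshi 1/9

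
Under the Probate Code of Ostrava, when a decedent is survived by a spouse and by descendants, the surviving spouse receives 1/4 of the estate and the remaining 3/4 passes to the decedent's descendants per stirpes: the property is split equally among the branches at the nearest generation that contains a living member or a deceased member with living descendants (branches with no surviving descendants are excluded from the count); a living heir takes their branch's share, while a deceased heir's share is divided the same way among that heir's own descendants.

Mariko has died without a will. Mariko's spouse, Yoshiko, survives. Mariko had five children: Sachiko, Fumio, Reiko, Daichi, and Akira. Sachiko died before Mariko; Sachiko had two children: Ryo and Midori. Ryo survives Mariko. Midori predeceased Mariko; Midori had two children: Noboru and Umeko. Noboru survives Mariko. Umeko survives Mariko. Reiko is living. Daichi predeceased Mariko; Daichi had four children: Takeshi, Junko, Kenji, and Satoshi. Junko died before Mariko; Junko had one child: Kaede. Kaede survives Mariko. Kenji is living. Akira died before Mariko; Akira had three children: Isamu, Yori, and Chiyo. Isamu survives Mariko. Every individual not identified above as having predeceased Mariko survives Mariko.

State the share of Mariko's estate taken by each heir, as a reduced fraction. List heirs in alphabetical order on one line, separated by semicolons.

Yoshiko, as surviving spouse, takes 1/4.
The remaining 3/4 passes to Mariko's descendants per stirpes.
The 3/4 is divided into 5 equal shares of 3/20 among Sachiko, Fumio, Reiko, Daichi, Akira.
Sachiko predeceased; the 3/20 allotted to Sachiko's branch passes to Sachiko's issue by representation.
The 3/20 is divided into 2 equal shares of 3/40 among Ryo, Midori.
Ryo is living and takes 3/40.
Midori predeceased; the 3/40 allotted to Midori's branch passes to Midori's issue by representation.
The 3/40 is divided into 2 equal shares of 3/80 among Noboru, Umeko.
Noboru is living and takes 3/80.
Umeko is living and takes 3/80.
Fumio is living and takes 3/20.
Reiko is living and takes 3/20.
Daichi predeceased; the 3/20 allotted to Daichi's branch passes to Daichi's issue by representation.
The 3/20 is divided into 4 equal shares of 3/80 among Takeshi, Junko, Kenji, Satoshi.
Takeshi is living and takes 3/80.
Junko predeceased; the 3/80 allotted to Junko's branch passes to Junko's issue by representation.
Kaede is the sole taker at this level and receives the full 3/80.
Kenji is living and takes 3/80.
Satoshi is living and takes 3/80.
Akira predeceased; the 3/20 allotted to Akira's branch passes to Akira's issue by representation.
The 3/20 is divided into 3 equal shares of 1/20 among Isamu, Yori, Chiyo.
Isamu is living and takes 1/20.
Yori is living and takes 1/20.
Chiyo is living and takes 1/20.

Chiyo 1/20; Fumio 3/20; Isamu 1/20; Kaede 3/80; Kenji 3/80; Noboru 3/80; Reiko 3/20; Ryo 3/40; Satoshi 3/80; Takeshi 3/80; Umeko 3/80; Yori 1/20; Yoshiko 1/4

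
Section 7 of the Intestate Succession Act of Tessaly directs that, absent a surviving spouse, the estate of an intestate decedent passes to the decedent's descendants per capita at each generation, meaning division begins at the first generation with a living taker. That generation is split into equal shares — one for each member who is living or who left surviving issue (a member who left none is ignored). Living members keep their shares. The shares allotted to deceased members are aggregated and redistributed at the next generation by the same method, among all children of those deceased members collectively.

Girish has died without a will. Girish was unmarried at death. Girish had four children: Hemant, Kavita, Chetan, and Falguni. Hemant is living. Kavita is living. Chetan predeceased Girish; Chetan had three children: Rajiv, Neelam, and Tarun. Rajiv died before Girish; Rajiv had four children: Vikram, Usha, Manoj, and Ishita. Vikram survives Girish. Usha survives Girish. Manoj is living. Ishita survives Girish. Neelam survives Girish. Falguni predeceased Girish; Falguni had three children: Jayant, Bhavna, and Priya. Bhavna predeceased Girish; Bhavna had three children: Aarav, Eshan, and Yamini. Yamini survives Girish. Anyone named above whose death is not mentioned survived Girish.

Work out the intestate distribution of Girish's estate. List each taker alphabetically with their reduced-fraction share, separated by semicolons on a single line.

There is no surviving spouse, so the entire estate passes to Girish's descendants per capita at each generation.
At generation 1 (Hemant, Kavita, Chetan, Falguni) there are 4 shares of (1)/4 = 1/4 each.
Living: Hemant and Kavita — each takes 1/4.
Deceased: Chetan and Falguni. Their combined 1/2 is pooled and carried to generation 2.
At generation 2 (Rajiv, Neelam, Tarun, Jayant, Bhavna, Priya) there are 6 shares of (1/2)/6 = 1/12 each.
Living: Neelam, Tarun, Jayant, and Priya — each takes 1/12.
Deceased: Rajiv and Bhavna. Their combined 1/6 is pooled and carried to generation 3.
At generation 3 (Vikram, Usha, Manoj, Ishita, Aarav, Eshan, Yamini) there are 7 shares of (1/6)/7 = 1/42 each.
Living: Vikram, Usha, Manoj, Ishita, Aarav, Eshan, and Yamini — each takes 1/42.

Aarav 1/42; Eshan 1/42; Hemant 1/4; Ishita 1/42; Jayant 1/12; Kavita 1/4; Manoj 1/42; Neelam 1/12; Priya 1/12; Tarun 1/12; Usha 1/42; Vikram 1/42; Yamini 1/42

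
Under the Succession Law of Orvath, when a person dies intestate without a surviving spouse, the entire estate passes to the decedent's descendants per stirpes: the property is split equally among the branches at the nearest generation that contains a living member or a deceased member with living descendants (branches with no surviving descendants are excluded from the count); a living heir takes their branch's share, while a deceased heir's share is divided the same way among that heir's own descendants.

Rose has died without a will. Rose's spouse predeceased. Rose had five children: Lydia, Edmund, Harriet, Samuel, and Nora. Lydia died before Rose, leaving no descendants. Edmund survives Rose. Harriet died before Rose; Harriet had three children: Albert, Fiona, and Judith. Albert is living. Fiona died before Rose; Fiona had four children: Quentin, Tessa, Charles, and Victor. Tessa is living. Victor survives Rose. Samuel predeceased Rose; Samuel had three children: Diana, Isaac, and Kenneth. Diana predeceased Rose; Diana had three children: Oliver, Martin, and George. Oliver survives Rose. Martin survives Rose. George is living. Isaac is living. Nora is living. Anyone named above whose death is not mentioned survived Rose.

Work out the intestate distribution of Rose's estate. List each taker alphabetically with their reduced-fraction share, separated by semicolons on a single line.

There is no surviving spouse, so the entire estate passes to Rose's descendants per stirpes.
Lydia left no surviving issue, so that branch lapses and is disregarded.
The estate is divided into 4 equal shares of 1/4 among Edmund, Harriet, Samuel, Nora.
Edmund is living and takes 1/4.
Harriet predeceased; the 1/4 allotted to Harriet's branch passes to Harriet's issue by representation.
The 1/4 is divided into 3 equal shares of 1/12 among Albert, Fiona, Judith.
Albert is living and takes 1/12.
Fiona predeceased; the 1/12 allotted to Fiona's branch passes to Fiona's issue by representation.
The 1/12 is divided into 4 equal shares of 1/48 among Quentin, Tessa, Charles, Victor.
Quentin is living and takes 1/48.
Tessa is living and takes 1/48.
Charles is living and takes 1/48.
Victor is living and takes 1/48.
Judith is living and takes 1/12.
Samuel predeceased; the 1/4 allotted to Samuel's branch passes to Samuel's issue by representation.
The 1/4 is divided into 3 equal shares of 1/12 among Diana, Isaac, Kenneth.
Diana predeceased; the 1/12 allotted to Diana's branch passes to Diana's issue by representation.
The 1/12 is divided into 3 equal shares of 1/36 among Oliver, Martin, George.
Oliver is living and takes 1/36.
Martin is living and takes 1/36.
George is living and takes 1/36.
Isaac is living and takes 1/12.
Kenneth is living and takes 1/12.
Nora is living and takes 1/4.

Albert 1/12; Charles 1/48; Edmund 1/4; George 1/36; Isaac 1/12; Judith 1/12; Kenneth 1/12; Martin 1/36; Nora 1/4; Oliver 1/36; Quentin 1/48; Tessa 1/48; Victor 1/48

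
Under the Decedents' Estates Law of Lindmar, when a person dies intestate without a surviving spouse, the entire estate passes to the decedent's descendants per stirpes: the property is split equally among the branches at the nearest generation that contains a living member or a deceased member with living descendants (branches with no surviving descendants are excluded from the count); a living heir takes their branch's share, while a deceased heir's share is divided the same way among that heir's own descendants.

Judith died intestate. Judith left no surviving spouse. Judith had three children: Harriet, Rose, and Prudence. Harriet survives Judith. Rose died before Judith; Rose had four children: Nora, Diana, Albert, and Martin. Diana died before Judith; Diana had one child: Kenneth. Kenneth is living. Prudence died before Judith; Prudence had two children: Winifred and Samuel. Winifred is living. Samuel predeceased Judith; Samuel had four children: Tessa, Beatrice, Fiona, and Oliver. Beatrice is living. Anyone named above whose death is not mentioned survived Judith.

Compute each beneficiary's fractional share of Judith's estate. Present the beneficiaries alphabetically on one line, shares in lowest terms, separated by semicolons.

Albert 1/12; Beatrice 1/24; Fiona 1/24; Harriet 1/3; Kenneth 1/12; Martin 1/12; Nora 1/12; Oliver 1/24; Tessa 1/24; Winifred 1/6

There is no surviving spouse, so the entire estate passes to Judith's descendants per stirpes.
The estate is divided into 3 equal shares of 1/3 among Harriet, Rose, Prudence.
Harriet is living and takes 1/3.
Rose predeceased; the 1/3 allotted to Rose's branch passes to Rose's issue by representation.
The 1/3 is divided into 4 equal shares of 1/12 among Nora, Diana, Albert, Martin.
Nora is living and takes 1/12.
Diana predeceased; the 1/12 allotted to Diana's branch passes to Diana's issue by representation.
Kenneth is the sole taker at this level and receives the full 1/12.
Albert is living and takes 1/12.
Martin is living and takes 1/12.
Prudence predeceased; the 1/3 allotted to Prudence's branch passes to Prudence's issue by representation.
The 1/3 is divided into 2 equal shares of 1/6 among Winifred, Samuel.
Winifred is living and takes 1/6.
Samuel predeceased; the 1/6 allotted to Samuel's branch passes to Samuel's issue by representation.
The 1/6 is divided into 4 equal shares of 1/24 among Tessa, Beatrice, Fiona, Oliver.
Tessa is living and takes 1/24.
Beatrice is living and takes 1/24.
Fiona is living and takes 1/24.
Oliver is living and takes 1/24.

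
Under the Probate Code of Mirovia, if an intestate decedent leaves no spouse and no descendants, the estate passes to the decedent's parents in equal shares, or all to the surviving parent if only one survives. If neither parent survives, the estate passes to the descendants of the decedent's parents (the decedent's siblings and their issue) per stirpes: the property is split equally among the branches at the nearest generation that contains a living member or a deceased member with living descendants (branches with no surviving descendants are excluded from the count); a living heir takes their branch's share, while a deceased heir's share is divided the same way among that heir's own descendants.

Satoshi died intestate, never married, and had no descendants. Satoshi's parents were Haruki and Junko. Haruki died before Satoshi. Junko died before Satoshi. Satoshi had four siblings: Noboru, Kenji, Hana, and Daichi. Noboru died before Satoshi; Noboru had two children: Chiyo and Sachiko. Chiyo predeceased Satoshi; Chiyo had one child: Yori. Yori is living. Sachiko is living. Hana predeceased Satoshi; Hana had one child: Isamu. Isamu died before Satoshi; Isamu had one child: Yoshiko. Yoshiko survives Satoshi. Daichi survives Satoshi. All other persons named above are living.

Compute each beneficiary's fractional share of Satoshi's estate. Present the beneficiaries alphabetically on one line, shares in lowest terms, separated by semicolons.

Daichi 1/4; Kenji 1/4; Sachiko 1/8; Yori 1/8; Yoshiko 1/4

Neither parent survives and there are no descendants, so the estate passes to Satoshi's siblings and their issue per stirpes.
The estate is divided into 4 equal shares of 1/4 among Noboru, Kenji, Hana, Daichi.
Noboru predeceased; the 1/4 allotted to Noboru's branch passes to Noboru's issue by representation.
The 1/4 is divided into 2 equal shares of 1/8 among Chiyo, Sachiko.
Chiyo predeceased; the 1/8 allotted to Chiyo's branch passes to Chiyo's issue by representation.
Yori is the sole taker at this level and receives the full 1/8.
Sachiko is living and takes 1/8.
Kenji is living and takes 1/4.
Hana predeceased; the 1/4 allotted to Hana's branch passes to Hana's issue by representation.
Isamu's line is the sole branch at this level, so the full 1/4 passes to Isamu's issue by representation.
Yoshiko is the sole taker at this level and receives the full 1/4.
Daichi is living and takes 1/4.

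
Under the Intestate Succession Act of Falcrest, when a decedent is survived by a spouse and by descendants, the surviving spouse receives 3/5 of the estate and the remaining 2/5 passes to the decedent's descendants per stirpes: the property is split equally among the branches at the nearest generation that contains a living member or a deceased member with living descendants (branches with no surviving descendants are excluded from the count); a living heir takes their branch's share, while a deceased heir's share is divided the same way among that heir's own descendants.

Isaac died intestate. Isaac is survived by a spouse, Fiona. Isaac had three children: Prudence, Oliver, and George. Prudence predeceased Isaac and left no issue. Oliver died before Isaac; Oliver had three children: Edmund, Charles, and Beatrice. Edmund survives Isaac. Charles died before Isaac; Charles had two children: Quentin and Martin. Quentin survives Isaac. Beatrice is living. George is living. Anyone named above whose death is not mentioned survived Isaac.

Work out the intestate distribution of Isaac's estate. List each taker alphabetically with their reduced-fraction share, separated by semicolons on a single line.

Fiona, as surviving spouse, takes 3/5.
The remaining 2/5 passes to Isaac's descendants per stirpes.
Prudence left no surviving issue, so that branch lapses and is disregarded.
The 2/5 is divided into 2 equal shares of 1/5 among Oliver, George.
Oliver predeceased; the 1/5 allotted to Oliver's branch passes to Oliver's issue by representation.
The 1/5 is divided into 3 equal shares of 1/15 among Edmund, Charles, Beatrice.
Edmund is living and takes 1/15.
Charles predeceased; the 1/15 allotted to Charles's branch passes to Charles's issue by representation.
The 1/15 is divided into 2 equal shares of 1/30 among Quentin, Martin.
Quentin is living and takes 1/30.
Martin is living and takes 1/30.
Beatrice is living and takes 1/15.
George is living and takes 1/5.

Beatrice 1/15; Edmund 1/15; Fiona 3/5; George 1/5; Martin 1/30; Quentin 1/30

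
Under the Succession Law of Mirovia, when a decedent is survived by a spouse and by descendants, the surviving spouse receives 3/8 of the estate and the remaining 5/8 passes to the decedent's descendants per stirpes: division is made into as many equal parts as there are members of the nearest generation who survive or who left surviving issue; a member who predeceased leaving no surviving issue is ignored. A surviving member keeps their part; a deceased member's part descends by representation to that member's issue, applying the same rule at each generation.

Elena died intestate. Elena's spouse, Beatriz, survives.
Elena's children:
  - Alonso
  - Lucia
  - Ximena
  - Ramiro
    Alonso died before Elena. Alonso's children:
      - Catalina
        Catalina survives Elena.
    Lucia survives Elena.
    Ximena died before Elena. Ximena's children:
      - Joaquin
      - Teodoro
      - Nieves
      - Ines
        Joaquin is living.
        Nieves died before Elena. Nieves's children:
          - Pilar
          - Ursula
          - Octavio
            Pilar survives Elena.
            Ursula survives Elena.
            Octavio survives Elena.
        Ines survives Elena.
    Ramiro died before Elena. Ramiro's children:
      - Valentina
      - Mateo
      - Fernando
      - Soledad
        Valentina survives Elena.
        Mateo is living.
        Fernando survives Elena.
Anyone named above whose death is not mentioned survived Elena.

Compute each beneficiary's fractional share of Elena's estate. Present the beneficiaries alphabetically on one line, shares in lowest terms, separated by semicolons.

Beatriz 3/8; Catalina 5/32; Fernando 5/128; Ines 5/128; Joaquin 5/128; Lucia 5/32; Mateo 5/128; Octavio 5/384; Pilar 5/384; Soledad 5/128; Teodoro 5/128; Ursula 5/384; Valentina 5/128

Beatriz, as surviving spouse, takes 3/8.
The remaining 5/8 passes to Elena's descendants per stirpes.
The 5/8 is divided into 4 equal shares of 5/32 among Alonso, Lucia, Ximena, Ramiro.
Alonso predeceased; the 5/32 allotted to Alonso's branch passes to Alonso's issue by representation.
Catalina is the sole taker at this level and receives the full 5/32.
Lucia is living and takes 5/32.
Ximena predeceased; the 5/32 allotted to Ximena's branch passes to Ximena's issue by representation.
The 5/32 is divided into 4 equal shares of 5/128 among Joaquin, Teodoro, Nieves, Ines.
Joaquin is living and takes 5/128.
Teodoro is living and takes 5/128.
Nieves predeceased; the 5/128 allotted to Nieves's branch passes to Nieves's issue by representation.
The 5/128 is divided into 3 equal shares of 5/384 among Pilar, Ursula, Octavio.
Pilar is living and takes 5/384.
Ursula is living and takes 5/384.
Octavio is living and takes 5/384.
Ines is living and takes 5/128.
Ramiro predeceased; the 5/32 allotted to Ramiro's branch passes to Ramiro's issue by representation.
The 5/32 is divided into 4 equal shares of 5/128 among Valentina, Mateo, Fernando, Soledad.
Valentina is living and takes 5/128.
Mateo is living and takes 5/128.
Fernando is living and takes 5/128.
Soledad is living and takes 5/128.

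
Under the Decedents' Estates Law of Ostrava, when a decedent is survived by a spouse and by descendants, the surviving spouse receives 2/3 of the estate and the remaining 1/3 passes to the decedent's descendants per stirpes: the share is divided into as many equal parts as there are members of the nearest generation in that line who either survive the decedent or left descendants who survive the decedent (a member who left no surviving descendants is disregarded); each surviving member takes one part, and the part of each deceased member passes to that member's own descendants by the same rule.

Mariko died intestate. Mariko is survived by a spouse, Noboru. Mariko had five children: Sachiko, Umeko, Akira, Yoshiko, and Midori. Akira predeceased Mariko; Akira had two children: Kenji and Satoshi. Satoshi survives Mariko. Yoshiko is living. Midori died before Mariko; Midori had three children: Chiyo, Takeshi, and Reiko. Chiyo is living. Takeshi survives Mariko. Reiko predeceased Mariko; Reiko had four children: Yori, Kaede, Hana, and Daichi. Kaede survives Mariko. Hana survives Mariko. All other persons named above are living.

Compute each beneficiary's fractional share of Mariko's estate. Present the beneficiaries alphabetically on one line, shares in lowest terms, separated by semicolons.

Noboru, as surviving spouse, takes 2/3.
The remaining 1/3 passes to Mariko's descendants per stirpes.
The 1/3 is divided into 5 equal shares of 1/15 among Sachiko, Umeko, Akira, Yoshiko, Midori.
Sachiko is living and takes 1/15.
Umeko is living and takes 1/15.
Akira predeceased; the 1/15 allotted to Akira's branch passes to Akira's issue by representation.
The 1/15 is divided into 2 equal shares of 1/30 among Kenji, Satoshi.
Kenji is living and takes 1/30.
Satoshi is living and takes 1/30.
Yoshiko is living and takes 1/15.
Midori predeceased; the 1/15 allotted to Midori's branch passes to Midori's issue by representation.
The 1/15 is divided into 3 equal shares of 1/45 among Chiyo, Takeshi, Reiko.
Chiyo is living and takes 1/45.
Takeshi is living and takes 1/45.
Reiko predeceased; the 1/45 allotted to Reiko's branch passes to Reiko's issue by representation.
The 1/45 is divided into 4 equal shares of 1/180 among Yori, Kaede, Hana, Daichi.
Yori is living and takes 1/180.
Kaede is living and takes 1/180.
Hana is living and takes 1/180.
Daichi is living and takes 1/180.

Chiyo 1/45; Daichi 1/180; Hana 1/180; Kaede 1/180; Kenji 1/30; Noboru 2/3; Sachiko 1/15; Satoshi 1/30; Takeshi 1/45; Umeko 1/15; Yori 1/180; Yoshiko 1/15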